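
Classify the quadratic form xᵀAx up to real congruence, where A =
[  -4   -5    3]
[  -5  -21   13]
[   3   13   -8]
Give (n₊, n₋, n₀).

Answer: (1, 2, 0)

Derivation:
step 0: pivot -4 → sign −
step 1: pivot -59/4 → sign −
step 2: pivot 3/59 → sign +
signature = (1, 2, 0)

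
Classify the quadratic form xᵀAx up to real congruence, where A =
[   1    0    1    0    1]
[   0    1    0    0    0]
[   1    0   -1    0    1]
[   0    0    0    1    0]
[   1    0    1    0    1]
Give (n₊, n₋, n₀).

step 0: pivot 1 → sign +
step 1: pivot 1 → sign +
step 2: pivot -2 → sign −
step 3: pivot 1 → sign +
step 4: row/col 4 already zero → sign 0
signature = (3, 1, 1)

Answer: (3, 1, 1)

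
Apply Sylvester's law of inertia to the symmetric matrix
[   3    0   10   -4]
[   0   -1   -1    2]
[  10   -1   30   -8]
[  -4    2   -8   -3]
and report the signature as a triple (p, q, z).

Answer: (2, 2, 0)

Derivation:
step 0: pivot 3 → sign +
step 1: pivot -1 → sign −
step 2: pivot -7/3 → sign −
step 3: pivot 3/7 → sign +
signature = (2, 2, 0)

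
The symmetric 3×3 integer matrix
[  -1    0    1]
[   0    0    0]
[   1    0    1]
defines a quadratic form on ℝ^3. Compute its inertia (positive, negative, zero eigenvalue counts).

step 0: pivot -1 → sign −
step 1: pivot 2 → sign +
step 2: row/col 2 already zero → sign 0
signature = (1, 1, 1)

Answer: (1, 1, 1)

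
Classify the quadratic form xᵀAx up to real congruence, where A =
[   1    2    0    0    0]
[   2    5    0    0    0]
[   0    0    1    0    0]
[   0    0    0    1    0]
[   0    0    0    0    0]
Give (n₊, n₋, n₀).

Answer: (4, 0, 1)

Derivation:
step 0: pivot 1 → sign +
step 1: pivot 1 → sign +
step 2: pivot 1 → sign +
step 3: pivot 1 → sign +
step 4: row/col 4 already zero → sign 0
signature = (4, 0, 1)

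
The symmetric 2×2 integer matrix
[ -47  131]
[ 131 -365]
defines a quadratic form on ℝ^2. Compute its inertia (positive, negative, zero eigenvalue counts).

step 0: pivot -47 → sign −
step 1: pivot 6/47 → sign +
signature = (1, 1, 0)

Answer: (1, 1, 0)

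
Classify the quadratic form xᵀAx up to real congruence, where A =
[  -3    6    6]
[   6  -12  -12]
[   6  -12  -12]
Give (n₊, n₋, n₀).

Answer: (0, 1, 2)

Derivation:
step 0: pivot -3 → sign −
step 1: row/col 1 already zero → sign 0
step 2: row/col 2 already zero → sign 0
signature = (0, 1, 2)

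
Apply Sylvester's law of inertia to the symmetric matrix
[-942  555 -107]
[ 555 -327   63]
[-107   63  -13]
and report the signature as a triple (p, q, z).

Answer: (0, 3, 0)

Derivation:
step 0: pivot -942 → sign −
step 1: pivot -3/314 → sign −
step 2: pivot -2/3 → sign −
signature = (0, 3, 0)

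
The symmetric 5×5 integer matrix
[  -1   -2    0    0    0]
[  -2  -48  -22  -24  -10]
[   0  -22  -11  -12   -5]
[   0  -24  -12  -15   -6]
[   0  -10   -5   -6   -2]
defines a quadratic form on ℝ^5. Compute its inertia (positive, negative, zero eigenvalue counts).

step 0: pivot -1 → sign −
step 1: pivot -44 → sign −
step 2: pivot -21/11 → sign −
step 3: pivot 3/7 → sign +
step 4: row/col 4 already zero → sign 0
signature = (1, 3, 1)

Answer: (1, 3, 1)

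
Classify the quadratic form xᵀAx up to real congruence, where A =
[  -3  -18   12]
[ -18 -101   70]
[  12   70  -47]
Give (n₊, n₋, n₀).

Answer: (2, 1, 0)

Derivation:
step 0: pivot -3 → sign −
step 1: pivot 7 → sign +
step 2: pivot 3/7 → sign +
signature = (2, 1, 0)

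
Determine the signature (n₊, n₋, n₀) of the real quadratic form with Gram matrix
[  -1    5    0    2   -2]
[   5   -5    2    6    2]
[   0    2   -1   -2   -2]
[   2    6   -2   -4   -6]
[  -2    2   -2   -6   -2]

Answer: (1, 3, 1)

Derivation:
step 0: pivot -1 → sign −
step 1: pivot 20 → sign +
step 2: pivot -6/5 → sign −
step 3: pivot -2 → sign −
step 4: row/col 4 already zero → sign 0
signature = (1, 3, 1)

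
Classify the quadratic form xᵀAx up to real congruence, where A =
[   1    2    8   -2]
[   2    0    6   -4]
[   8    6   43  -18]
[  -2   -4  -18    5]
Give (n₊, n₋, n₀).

Answer: (2, 1, 1)

Derivation:
step 0: pivot 1 → sign +
step 1: pivot -4 → sign −
step 2: pivot 4 → sign +
step 3: row/col 3 already zero → sign 0
signature = (2, 1, 1)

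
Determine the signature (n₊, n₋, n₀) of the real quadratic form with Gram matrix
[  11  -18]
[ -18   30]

step 0: pivot 11 → sign +
step 1: pivot 6/11 → sign +
signature = (2, 0, 0)

Answer: (2, 0, 0)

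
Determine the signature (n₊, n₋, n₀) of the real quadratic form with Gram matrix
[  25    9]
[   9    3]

Answer: (1, 1, 0)

Derivation:
step 0: pivot 25 → sign +
step 1: pivot -6/25 → sign −
signature = (1, 1, 0)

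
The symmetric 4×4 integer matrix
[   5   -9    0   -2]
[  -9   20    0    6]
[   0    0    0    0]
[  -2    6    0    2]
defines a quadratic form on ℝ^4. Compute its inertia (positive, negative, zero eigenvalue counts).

Answer: (2, 1, 1)

Derivation:
step 0: pivot 5 → sign +
step 1: pivot 19/5 → sign +
step 2: pivot -6/19 → sign −
step 3: row/col 3 already zero → sign 0
signature = (2, 1, 1)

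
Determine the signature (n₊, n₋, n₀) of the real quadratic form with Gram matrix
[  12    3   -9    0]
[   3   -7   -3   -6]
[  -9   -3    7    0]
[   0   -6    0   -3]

step 0: pivot 12 → sign +
step 1: pivot -31/4 → sign −
step 2: pivot 10/31 → sign +
step 3: pivot 3/5 → sign +
signature = (3, 1, 0)

Answer: (3, 1, 0)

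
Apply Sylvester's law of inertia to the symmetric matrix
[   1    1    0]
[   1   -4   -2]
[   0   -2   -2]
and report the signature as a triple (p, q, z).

Answer: (1, 2, 0)

Derivation:
step 0: pivot 1 → sign +
step 1: pivot -5 → sign −
step 2: pivot -6/5 → sign −
signature = (1, 2, 0)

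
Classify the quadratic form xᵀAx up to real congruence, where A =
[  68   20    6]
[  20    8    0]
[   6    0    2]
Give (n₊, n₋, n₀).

step 0: pivot 68 → sign +
step 1: pivot 36/17 → sign +
step 2: row/col 2 already zero → sign 0
signature = (2, 0, 1)

Answer: (2, 0, 1)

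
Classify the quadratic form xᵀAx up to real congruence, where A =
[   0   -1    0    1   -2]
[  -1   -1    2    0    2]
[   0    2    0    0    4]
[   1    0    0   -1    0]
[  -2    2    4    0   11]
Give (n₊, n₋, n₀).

Answer: (2, 3, 0)

Derivation:
step 0: pivot -1 → sign −
step 1: pivot 1 → sign +
step 2: pivot -2 → sign −
step 3: pivot 2 → sign +
step 4: pivot -1 → sign −
signature = (2, 3, 0)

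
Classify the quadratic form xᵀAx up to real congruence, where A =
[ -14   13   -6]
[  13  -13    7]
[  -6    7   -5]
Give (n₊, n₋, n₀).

step 0: pivot -14 → sign −
step 1: pivot -13/14 → sign −
step 2: pivot -3/13 → sign −
signature = (0, 3, 0)

Answer: (0, 3, 0)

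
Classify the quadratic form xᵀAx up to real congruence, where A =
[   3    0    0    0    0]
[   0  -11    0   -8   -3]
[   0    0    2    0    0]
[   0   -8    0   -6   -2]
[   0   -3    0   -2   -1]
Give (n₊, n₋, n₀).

step 0: pivot 3 → sign +
step 1: pivot -11 → sign −
step 2: pivot 2 → sign +
step 3: pivot -2/11 → sign −
step 4: row/col 4 already zero → sign 0
signature = (2, 2, 1)

Answer: (2, 2, 1)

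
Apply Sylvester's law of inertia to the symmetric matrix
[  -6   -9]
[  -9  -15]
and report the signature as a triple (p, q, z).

step 0: pivot -6 → sign −
step 1: pivot -3/2 → sign −
signature = (0, 2, 0)

Answer: (0, 2, 0)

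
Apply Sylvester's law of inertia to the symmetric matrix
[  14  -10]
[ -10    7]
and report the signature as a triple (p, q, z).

Answer: (1, 1, 0)

Derivation:
step 0: pivot 14 → sign +
step 1: pivot -1/7 → sign −
signature = (1, 1, 0)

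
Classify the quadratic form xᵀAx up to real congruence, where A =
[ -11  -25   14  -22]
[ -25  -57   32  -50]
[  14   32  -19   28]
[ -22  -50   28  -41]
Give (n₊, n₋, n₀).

Answer: (1, 3, 0)

Derivation:
step 0: pivot -11 → sign −
step 1: pivot -2/11 → sign −
step 2: pivot -1 → sign −
step 3: pivot 3 → sign +
signature = (1, 3, 0)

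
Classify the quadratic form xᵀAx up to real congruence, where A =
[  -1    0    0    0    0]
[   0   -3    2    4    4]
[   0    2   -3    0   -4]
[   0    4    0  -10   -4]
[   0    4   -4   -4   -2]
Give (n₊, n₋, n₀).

Answer: (1, 4, 0)

Derivation:
step 0: pivot -1 → sign −
step 1: pivot -3 → sign −
step 2: pivot -5/3 → sign −
step 3: pivot -2/5 → sign −
step 4: pivot 6 → sign +
signature = (1, 4, 0)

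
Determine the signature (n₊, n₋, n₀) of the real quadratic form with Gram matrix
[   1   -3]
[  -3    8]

step 0: pivot 1 → sign +
step 1: pivot -1 → sign −
signature = (1, 1, 0)

Answer: (1, 1, 0)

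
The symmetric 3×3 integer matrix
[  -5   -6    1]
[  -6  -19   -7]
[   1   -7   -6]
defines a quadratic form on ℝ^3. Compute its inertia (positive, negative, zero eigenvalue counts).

Answer: (0, 3, 0)

Derivation:
step 0: pivot -5 → sign −
step 1: pivot -59/5 → sign −
step 2: pivot -6/59 → sign −
signature = (0, 3, 0)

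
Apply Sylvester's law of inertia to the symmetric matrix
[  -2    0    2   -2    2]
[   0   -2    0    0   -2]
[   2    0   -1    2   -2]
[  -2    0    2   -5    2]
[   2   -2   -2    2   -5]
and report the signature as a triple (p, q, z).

step 0: pivot -2 → sign −
step 1: pivot -2 → sign −
step 2: pivot 1 → sign +
step 3: pivot -3 → sign −
step 4: pivot -1 → sign −
signature = (1, 4, 0)

Answer: (1, 4, 0)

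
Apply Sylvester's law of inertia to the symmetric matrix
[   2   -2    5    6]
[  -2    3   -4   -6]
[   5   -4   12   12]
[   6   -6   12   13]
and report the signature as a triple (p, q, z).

step 0: pivot 2 → sign +
step 1: pivot 1 → sign +
step 2: pivot -3/2 → sign −
step 3: pivot 1 → sign +
signature = (3, 1, 0)

Answer: (3, 1, 0)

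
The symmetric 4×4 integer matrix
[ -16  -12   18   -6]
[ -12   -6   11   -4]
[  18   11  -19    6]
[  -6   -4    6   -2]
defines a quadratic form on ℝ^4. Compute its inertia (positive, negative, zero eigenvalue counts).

Answer: (2, 2, 0)

Derivation:
step 0: pivot -16 → sign −
step 1: pivot 3 → sign +
step 2: pivot -5/6 → sign −
step 3: pivot 3/10 → sign +
signature = (2, 2, 0)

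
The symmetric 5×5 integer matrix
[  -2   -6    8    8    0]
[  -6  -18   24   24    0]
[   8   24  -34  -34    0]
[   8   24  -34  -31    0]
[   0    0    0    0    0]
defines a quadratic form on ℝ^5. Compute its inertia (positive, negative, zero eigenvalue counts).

step 0: pivot -2 → sign −
step 1: pivot -2 → sign −
step 2: pivot 3 → sign +
step 3: row/col 3 already zero → sign 0
step 4: row/col 4 already zero → sign 0
signature = (1, 2, 2)

Answer: (1, 2, 2)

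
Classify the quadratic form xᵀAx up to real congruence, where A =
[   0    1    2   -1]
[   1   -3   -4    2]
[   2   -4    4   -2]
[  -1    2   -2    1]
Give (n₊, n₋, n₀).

Answer: (2, 1, 1)

Derivation:
step 0: pivot -3 → sign −
step 1: pivot 1/3 → sign +
step 2: pivot 8 → sign +
step 3: row/col 3 already zero → sign 0
signature = (2, 1, 1)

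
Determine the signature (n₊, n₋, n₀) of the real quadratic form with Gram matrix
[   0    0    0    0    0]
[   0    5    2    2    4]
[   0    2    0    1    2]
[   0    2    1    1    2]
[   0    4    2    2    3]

step 0: pivot 5 → sign +
step 1: pivot -4/5 → sign −
step 2: pivot 1/4 → sign +
step 3: pivot -1 → sign −
step 4: row/col 4 already zero → sign 0
signature = (2, 2, 1)

Answer: (2, 2, 1)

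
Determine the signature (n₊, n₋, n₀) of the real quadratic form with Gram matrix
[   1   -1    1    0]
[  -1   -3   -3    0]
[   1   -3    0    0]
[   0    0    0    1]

Answer: (2, 1, 1)

Derivation:
step 0: pivot 1 → sign +
step 1: pivot -4 → sign −
step 2: pivot 1 → sign +
step 3: row/col 3 already zero → sign 0
signature = (2, 1, 1)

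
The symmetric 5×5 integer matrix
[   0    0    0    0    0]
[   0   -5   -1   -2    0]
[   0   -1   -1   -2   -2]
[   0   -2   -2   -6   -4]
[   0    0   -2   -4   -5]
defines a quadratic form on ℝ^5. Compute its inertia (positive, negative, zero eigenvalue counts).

step 0: pivot -5 → sign −
step 1: pivot -4/5 → sign −
step 2: pivot -2 → sign −
step 3: row/col 3 already zero → sign 0
step 4: row/col 4 already zero → sign 0
signature = (0, 3, 2)

Answer: (0, 3, 2)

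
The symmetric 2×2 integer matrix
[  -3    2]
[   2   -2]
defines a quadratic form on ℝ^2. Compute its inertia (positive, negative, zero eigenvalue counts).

step 0: pivot -3 → sign −
step 1: pivot -2/3 → sign −
signature = (0, 2, 0)

Answer: (0, 2, 0)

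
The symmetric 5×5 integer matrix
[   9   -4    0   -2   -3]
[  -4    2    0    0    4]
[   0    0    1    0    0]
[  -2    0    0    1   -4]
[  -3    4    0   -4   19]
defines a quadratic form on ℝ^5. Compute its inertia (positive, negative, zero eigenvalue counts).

step 0: pivot 9 → sign +
step 1: pivot 2/9 → sign +
step 2: pivot 1 → sign +
step 3: pivot -3 → sign −
step 4: pivot -2 → sign −
signature = (3, 2, 0)

Answer: (3, 2, 0)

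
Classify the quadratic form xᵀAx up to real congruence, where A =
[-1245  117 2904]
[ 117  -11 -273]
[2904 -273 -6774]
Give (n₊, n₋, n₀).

Answer: (1, 2, 0)

Derivation:
step 0: pivot -1245 → sign −
step 1: pivot -2/415 → sign −
step 2: pivot 3/2 → sign +
signature = (1, 2, 0)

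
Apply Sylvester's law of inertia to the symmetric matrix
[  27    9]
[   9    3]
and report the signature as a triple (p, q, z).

Answer: (1, 0, 1)

Derivation:
step 0: pivot 27 → sign +
step 1: row/col 1 already zero → sign 0
signature = (1, 0, 1)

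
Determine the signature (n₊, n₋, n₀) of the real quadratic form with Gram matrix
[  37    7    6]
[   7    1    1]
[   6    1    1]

step 0: pivot 37 → sign +
step 1: pivot -12/37 → sign −
step 2: pivot 1/12 → sign +
signature = (2, 1, 0)

Answer: (2, 1, 0)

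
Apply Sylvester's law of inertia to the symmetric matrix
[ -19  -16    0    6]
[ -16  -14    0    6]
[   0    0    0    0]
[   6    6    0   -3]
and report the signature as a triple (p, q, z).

step 0: pivot -19 → sign −
step 1: pivot -10/19 → sign −
step 2: pivot 3/5 → sign +
step 3: row/col 3 already zero → sign 0
signature = (1, 2, 1)

Answer: (1, 2, 1)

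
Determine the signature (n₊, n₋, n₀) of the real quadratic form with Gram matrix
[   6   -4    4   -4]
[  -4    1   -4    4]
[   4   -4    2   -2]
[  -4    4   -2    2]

step 0: pivot 6 → sign +
step 1: pivot -5/3 → sign −
step 2: pivot 2/5 → sign +
step 3: row/col 3 already zero → sign 0
signature = (2, 1, 1)

Answer: (2, 1, 1)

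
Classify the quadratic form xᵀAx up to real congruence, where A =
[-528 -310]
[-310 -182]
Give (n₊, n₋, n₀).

Answer: (1, 1, 0)

Derivation:
step 0: pivot -528 → sign −
step 1: pivot 1/132 → sign +
signature = (1, 1, 0)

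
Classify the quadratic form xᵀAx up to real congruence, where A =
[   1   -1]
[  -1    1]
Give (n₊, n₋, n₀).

step 0: pivot 1 → sign +
step 1: row/col 1 already zero → sign 0
signature = (1, 0, 1)

Answer: (1, 0, 1)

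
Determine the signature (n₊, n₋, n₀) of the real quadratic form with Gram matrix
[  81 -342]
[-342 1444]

Answer: (1, 0, 1)

Derivation:
step 0: pivot 81 → sign +
step 1: row/col 1 already zero → sign 0
signature = (1, 0, 1)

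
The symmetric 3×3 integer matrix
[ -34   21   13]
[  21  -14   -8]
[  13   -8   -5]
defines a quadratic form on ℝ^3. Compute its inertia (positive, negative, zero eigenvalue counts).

step 0: pivot -34 → sign −
step 1: pivot -35/34 → sign −
step 2: pivot -1/35 → sign −
signature = (0, 3, 0)

Answer: (0, 3, 0)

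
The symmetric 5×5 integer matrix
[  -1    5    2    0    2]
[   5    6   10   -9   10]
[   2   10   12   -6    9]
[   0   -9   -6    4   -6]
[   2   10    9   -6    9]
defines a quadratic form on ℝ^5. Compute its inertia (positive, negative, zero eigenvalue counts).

Answer: (4, 1, 0)

Derivation:
step 0: pivot -1 → sign −
step 1: pivot 31 → sign +
step 2: pivot 96/31 → sign +
step 3: pivot 11/8 → sign +
step 4: pivot 3/44 → sign +
signature = (4, 1, 0)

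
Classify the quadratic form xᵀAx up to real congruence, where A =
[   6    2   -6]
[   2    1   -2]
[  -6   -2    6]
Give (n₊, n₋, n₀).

Answer: (2, 0, 1)

Derivation:
step 0: pivot 6 → sign +
step 1: pivot 1/3 → sign +
step 2: row/col 2 already zero → sign 0
signature = (2, 0, 1)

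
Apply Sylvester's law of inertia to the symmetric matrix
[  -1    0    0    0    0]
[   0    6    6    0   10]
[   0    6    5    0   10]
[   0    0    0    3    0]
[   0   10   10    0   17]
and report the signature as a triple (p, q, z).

Answer: (3, 2, 0)

Derivation:
step 0: pivot -1 → sign −
step 1: pivot 6 → sign +
step 2: pivot -1 → sign −
step 3: pivot 3 → sign +
step 4: pivot 1/3 → sign +
signature = (3, 2, 0)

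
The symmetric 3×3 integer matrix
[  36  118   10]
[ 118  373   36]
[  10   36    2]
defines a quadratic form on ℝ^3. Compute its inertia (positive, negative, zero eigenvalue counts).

step 0: pivot 36 → sign +
step 1: pivot -124/9 → sign −
step 2: pivot -3/124 → sign −
signature = (1, 2, 0)

Answer: (1, 2, 0)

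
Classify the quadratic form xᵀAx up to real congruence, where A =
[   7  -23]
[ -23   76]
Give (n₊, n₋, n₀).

Answer: (2, 0, 0)

Derivation:
step 0: pivot 7 → sign +
step 1: pivot 3/7 → sign +
signature = (2, 0, 0)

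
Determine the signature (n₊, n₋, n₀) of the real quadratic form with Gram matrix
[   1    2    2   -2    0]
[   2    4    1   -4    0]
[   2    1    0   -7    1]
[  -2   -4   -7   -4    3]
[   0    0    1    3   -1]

Answer: (3, 2, 0)

Derivation:
step 0: pivot 1 → sign +
step 1: pivot -4 → sign −
step 2: pivot 9/4 → sign +
step 3: pivot -8 → sign −
step 4: pivot 1/8 → sign +
signature = (3, 2, 0)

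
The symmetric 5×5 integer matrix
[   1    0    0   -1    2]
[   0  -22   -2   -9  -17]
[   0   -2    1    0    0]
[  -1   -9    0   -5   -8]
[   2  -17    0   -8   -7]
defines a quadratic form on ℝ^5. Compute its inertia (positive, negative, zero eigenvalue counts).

Answer: (3, 2, 0)

Derivation:
step 0: pivot 1 → sign +
step 1: pivot -22 → sign −
step 2: pivot 13/11 → sign +
step 3: pivot -75/26 → sign −
step 4: pivot 3/25 → sign +
signature = (3, 2, 0)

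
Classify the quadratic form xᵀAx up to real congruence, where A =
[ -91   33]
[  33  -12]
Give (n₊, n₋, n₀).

Answer: (0, 2, 0)

Derivation:
step 0: pivot -91 → sign −
step 1: pivot -3/91 → sign −
signature = (0, 2, 0)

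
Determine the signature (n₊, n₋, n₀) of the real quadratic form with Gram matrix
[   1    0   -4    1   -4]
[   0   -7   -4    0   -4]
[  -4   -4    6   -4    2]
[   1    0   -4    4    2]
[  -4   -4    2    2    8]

step 0: pivot 1 → sign +
step 1: pivot -7 → sign −
step 2: pivot -54/7 → sign −
step 3: pivot 3 → sign +
step 4: pivot 2/27 → sign +
signature = (3, 2, 0)

Answer: (3, 2, 0)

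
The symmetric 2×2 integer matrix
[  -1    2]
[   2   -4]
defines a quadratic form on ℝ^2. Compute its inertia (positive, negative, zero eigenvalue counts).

Answer: (0, 1, 1)

Derivation:
step 0: pivot -1 → sign −
step 1: row/col 1 already zero → sign 0
signature = (0, 1, 1)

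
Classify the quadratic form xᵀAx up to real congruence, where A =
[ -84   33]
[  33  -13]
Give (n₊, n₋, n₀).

Answer: (0, 2, 0)

Derivation:
step 0: pivot -84 → sign −
step 1: pivot -1/28 → sign −
signature = (0, 2, 0)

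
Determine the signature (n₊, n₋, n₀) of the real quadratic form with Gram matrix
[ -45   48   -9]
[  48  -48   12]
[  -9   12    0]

Answer: (1, 1, 1)

Derivation:
step 0: pivot -45 → sign −
step 1: pivot 16/5 → sign +
step 2: row/col 2 already zero → sign 0
signature = (1, 1, 1)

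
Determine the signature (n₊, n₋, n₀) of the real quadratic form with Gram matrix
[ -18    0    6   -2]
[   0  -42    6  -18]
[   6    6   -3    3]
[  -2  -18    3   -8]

Answer: (1, 3, 0)

Derivation:
step 0: pivot -18 → sign −
step 1: pivot -42 → sign −
step 2: pivot -1/7 → sign −
step 3: pivot 1/3 → sign +
signature = (1, 3, 0)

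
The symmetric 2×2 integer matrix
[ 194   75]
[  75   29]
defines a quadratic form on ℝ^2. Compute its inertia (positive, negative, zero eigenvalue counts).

step 0: pivot 194 → sign +
step 1: pivot 1/194 → sign +
signature = (2, 0, 0)

Answer: (2, 0, 0)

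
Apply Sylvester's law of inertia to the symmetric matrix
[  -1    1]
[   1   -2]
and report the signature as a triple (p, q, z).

Answer: (0, 2, 0)

Derivation:
step 0: pivot -1 → sign −
step 1: pivot -1 → sign −
signature = (0, 2, 0)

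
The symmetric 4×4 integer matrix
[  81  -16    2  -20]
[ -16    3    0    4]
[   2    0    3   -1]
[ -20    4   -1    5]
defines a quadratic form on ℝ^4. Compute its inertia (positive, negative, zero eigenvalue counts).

Answer: (3, 1, 0)

Derivation:
step 0: pivot 81 → sign +
step 1: pivot -13/81 → sign −
step 2: pivot 51/13 → sign +
step 3: pivot 2/51 → sign +
signature = (3, 1, 0)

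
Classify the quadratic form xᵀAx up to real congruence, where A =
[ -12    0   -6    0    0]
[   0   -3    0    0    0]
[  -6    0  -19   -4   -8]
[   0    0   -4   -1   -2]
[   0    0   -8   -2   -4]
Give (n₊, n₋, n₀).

step 0: pivot -12 → sign −
step 1: pivot -3 → sign −
step 2: pivot -16 → sign −
step 3: row/col 3 already zero → sign 0
step 4: row/col 4 already zero → sign 0
signature = (0, 3, 2)

Answer: (0, 3, 2)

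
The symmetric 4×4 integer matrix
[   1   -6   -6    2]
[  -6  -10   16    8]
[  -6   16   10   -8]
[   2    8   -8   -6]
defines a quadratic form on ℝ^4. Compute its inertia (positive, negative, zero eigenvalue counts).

Answer: (1, 3, 0)

Derivation:
step 0: pivot 1 → sign +
step 1: pivot -46 → sign −
step 2: pivot -398/23 → sign −
step 3: pivot -6/199 → sign −
signature = (1, 3, 0)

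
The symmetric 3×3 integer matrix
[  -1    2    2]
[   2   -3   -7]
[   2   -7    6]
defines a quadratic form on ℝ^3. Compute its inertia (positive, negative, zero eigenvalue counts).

step 0: pivot -1 → sign −
step 1: pivot 1 → sign +
step 2: pivot 1 → sign +
signature = (2, 1, 0)

Answer: (2, 1, 0)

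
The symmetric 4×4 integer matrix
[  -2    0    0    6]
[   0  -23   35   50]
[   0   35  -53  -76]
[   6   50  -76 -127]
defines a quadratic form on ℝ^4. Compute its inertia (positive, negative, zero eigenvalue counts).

step 0: pivot -2 → sign −
step 1: pivot -23 → sign −
step 2: pivot 6/23 → sign +
step 3: pivot -1/3 → sign −
signature = (1, 3, 0)

Answer: (1, 3, 0)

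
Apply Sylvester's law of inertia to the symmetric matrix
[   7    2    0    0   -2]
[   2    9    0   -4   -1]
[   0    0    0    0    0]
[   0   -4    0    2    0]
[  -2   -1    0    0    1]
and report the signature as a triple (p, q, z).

Answer: (3, 0, 2)

Derivation:
step 0: pivot 7 → sign +
step 1: pivot 59/7 → sign +
step 2: pivot 6/59 → sign +
step 3: row/col 3 already zero → sign 0
step 4: row/col 4 already zero → sign 0
signature = (3, 0, 2)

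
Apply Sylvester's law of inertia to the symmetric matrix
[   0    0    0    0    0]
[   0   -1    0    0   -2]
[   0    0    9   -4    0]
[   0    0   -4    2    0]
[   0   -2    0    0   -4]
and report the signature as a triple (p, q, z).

step 0: pivot -1 → sign −
step 1: pivot 9 → sign +
step 2: pivot 2/9 → sign +
step 3: row/col 3 already zero → sign 0
step 4: row/col 4 already zero → sign 0
signature = (2, 1, 2)

Answer: (2, 1, 2)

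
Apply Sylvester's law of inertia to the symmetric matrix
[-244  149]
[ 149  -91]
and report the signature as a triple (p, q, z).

step 0: pivot -244 → sign −
step 1: pivot -3/244 → sign −
signature = (0, 2, 0)

Answer: (0, 2, 0)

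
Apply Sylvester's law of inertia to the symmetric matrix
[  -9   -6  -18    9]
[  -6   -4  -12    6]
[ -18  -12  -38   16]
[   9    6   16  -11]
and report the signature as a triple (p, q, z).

step 0: pivot -9 → sign −
step 1: pivot -2 → sign −
step 2: row/col 2 already zero → sign 0
step 3: row/col 3 already zero → sign 0
signature = (0, 2, 2)

Answer: (0, 2, 2)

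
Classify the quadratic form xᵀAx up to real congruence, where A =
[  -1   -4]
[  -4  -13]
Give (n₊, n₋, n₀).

step 0: pivot -1 → sign −
step 1: pivot 3 → sign +
signature = (1, 1, 0)

Answer: (1, 1, 0)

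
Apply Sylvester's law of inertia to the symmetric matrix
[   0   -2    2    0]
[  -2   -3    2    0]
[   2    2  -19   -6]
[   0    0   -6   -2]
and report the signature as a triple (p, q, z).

step 0: pivot -3 → sign −
step 1: pivot 4/3 → sign +
step 2: pivot -18 → sign −
step 3: row/col 3 already zero → sign 0
signature = (1, 2, 1)

Answer: (1, 2, 1)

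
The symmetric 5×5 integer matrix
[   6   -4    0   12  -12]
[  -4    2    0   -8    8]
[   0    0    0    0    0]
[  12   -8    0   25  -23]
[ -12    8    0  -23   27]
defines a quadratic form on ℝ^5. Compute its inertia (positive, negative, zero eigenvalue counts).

Answer: (3, 1, 1)

Derivation:
step 0: pivot 6 → sign +
step 1: pivot -2/3 → sign −
step 2: pivot 1 → sign +
step 3: pivot 2 → sign +
step 4: row/col 4 already zero → sign 0
signature = (3, 1, 1)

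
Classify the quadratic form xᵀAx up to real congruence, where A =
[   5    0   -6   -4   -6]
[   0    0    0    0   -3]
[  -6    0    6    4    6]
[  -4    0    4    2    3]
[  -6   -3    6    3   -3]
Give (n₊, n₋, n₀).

Answer: (2, 3, 0)

Derivation:
step 0: pivot 5 → sign +
step 1: pivot -6/5 → sign −
step 2: pivot -2/3 → sign −
step 3: pivot -15/2 → sign −
step 4: pivot 6/5 → sign +
signature = (2, 3, 0)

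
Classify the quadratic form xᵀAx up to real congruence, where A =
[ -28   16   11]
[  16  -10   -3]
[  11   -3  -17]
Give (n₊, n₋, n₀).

step 0: pivot -28 → sign −
step 1: pivot -6/7 → sign −
step 2: pivot -1/12 → sign −
signature = (0, 3, 0)

Answer: (0, 3, 0)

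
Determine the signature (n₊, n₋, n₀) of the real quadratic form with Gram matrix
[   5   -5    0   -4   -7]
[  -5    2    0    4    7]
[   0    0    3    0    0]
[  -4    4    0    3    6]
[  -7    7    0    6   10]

Answer: (3, 2, 0)

Derivation:
step 0: pivot 5 → sign +
step 1: pivot -3 → sign −
step 2: pivot 3 → sign +
step 3: pivot -1/5 → sign −
step 4: pivot 1 → sign +
signature = (3, 2, 0)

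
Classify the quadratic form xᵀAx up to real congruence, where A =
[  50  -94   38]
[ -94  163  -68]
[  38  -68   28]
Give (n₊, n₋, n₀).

step 0: pivot 50 → sign +
step 1: pivot -343/25 → sign −
step 2: pivot -6/343 → sign −
signature = (1, 2, 0)

Answer: (1, 2, 0)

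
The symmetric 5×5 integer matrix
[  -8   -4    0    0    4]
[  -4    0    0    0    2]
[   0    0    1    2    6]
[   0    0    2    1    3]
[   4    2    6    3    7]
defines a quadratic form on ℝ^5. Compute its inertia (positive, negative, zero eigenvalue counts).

step 0: pivot -8 → sign −
step 1: pivot 2 → sign +
step 2: pivot 1 → sign +
step 3: pivot -3 → sign −
step 4: row/col 4 already zero → sign 0
signature = (2, 2, 1)

Answer: (2, 2, 1)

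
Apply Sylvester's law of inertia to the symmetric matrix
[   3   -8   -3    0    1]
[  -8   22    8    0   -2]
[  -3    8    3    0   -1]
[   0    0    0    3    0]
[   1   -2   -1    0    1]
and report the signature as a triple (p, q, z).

step 0: pivot 3 → sign +
step 1: pivot 2/3 → sign +
step 2: pivot 3 → sign +
step 3: row/col 3 already zero → sign 0
step 4: row/col 4 already zero → sign 0
signature = (3, 0, 2)

Answer: (3, 0, 2)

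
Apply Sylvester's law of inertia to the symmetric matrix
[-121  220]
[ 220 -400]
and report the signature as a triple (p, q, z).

step 0: pivot -121 → sign −
step 1: row/col 1 already zero → sign 0
signature = (0, 1, 1)

Answer: (0, 1, 1)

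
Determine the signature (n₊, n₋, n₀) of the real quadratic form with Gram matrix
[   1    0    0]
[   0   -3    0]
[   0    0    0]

step 0: pivot 1 → sign +
step 1: pivot -3 → sign −
step 2: row/col 2 already zero → sign 0
signature = (1, 1, 1)

Answer: (1, 1, 1)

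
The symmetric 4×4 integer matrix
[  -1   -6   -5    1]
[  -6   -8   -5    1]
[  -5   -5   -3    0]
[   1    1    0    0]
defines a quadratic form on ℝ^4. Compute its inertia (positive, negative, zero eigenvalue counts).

step 0: pivot -1 → sign −
step 1: pivot 28 → sign +
step 2: pivot -9/28 → sign −
step 3: pivot 1 → sign +
signature = (2, 2, 0)

Answer: (2, 2, 0)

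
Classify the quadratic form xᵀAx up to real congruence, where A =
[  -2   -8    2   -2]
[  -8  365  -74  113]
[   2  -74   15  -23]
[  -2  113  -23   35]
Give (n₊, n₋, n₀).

step 0: pivot -2 → sign −
step 1: pivot 397 → sign +
step 2: pivot 25/397 → sign +
step 3: pivot 3/25 → sign +
signature = (3, 1, 0)

Answer: (3, 1, 0)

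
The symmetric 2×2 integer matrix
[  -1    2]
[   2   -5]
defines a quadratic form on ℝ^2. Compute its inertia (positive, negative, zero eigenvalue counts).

step 0: pivot -1 → sign −
step 1: pivot -1 → sign −
signature = (0, 2, 0)

Answer: (0, 2, 0)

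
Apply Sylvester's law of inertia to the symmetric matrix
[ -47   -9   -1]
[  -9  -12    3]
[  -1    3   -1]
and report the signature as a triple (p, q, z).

step 0: pivot -47 → sign −
step 1: pivot -483/47 → sign −
step 2: pivot 2/161 → sign +
signature = (1, 2, 0)

Answer: (1, 2, 0)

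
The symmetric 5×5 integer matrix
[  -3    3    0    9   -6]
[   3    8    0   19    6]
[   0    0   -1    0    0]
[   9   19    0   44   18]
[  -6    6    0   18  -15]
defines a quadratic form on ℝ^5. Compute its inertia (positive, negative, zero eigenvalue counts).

Answer: (1, 4, 0)

Derivation:
step 0: pivot -3 → sign −
step 1: pivot 11 → sign +
step 2: pivot -1 → sign −
step 3: pivot -3/11 → sign −
step 4: pivot -3 → sign −
signature = (1, 4, 0)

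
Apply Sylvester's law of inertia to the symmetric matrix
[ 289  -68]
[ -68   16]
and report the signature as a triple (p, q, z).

Answer: (1, 0, 1)

Derivation:
step 0: pivot 289 → sign +
step 1: row/col 1 already zero → sign 0
signature = (1, 0, 1)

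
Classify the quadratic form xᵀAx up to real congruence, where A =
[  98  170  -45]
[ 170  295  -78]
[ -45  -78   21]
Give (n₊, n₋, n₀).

step 0: pivot 98 → sign +
step 1: pivot 5/49 → sign +
step 2: pivot 3/10 → sign +
signature = (3, 0, 0)

Answer: (3, 0, 0)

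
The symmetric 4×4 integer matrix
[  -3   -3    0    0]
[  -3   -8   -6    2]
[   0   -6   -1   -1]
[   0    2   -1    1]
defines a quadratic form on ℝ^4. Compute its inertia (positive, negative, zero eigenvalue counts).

Answer: (1, 3, 0)

Derivation:
step 0: pivot -3 → sign −
step 1: pivot -5 → sign −
step 2: pivot 31/5 → sign +
step 3: pivot -2/31 → sign −
signature = (1, 3, 0)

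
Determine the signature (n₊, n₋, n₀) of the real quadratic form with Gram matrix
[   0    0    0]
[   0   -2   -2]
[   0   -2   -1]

Answer: (1, 1, 1)

Derivation:
step 0: pivot -2 → sign −
step 1: pivot 1 → sign +
step 2: row/col 2 already zero → sign 0
signature = (1, 1, 1)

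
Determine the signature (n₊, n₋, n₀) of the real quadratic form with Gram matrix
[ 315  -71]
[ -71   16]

step 0: pivot 315 → sign +
step 1: pivot -1/315 → sign −
signature = (1, 1, 0)

Answer: (1, 1, 0)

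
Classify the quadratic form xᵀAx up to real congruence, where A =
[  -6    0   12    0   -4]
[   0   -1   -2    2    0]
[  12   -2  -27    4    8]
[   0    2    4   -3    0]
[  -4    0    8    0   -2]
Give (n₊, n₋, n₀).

step 0: pivot -6 → sign −
step 1: pivot -1 → sign −
step 2: pivot 1 → sign +
step 3: pivot 1 → sign +
step 4: pivot 2/3 → sign +
signature = (3, 2, 0)

Answer: (3, 2, 0)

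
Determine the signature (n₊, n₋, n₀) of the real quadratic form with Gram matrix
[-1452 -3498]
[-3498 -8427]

Answer: (0, 1, 1)

Derivation:
step 0: pivot -1452 → sign −
step 1: row/col 1 already zero → sign 0
signature = (0, 1, 1)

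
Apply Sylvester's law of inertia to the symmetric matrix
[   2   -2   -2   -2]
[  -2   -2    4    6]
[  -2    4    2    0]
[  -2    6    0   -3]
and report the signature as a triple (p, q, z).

Answer: (2, 2, 0)

Derivation:
step 0: pivot 2 → sign +
step 1: pivot -4 → sign −
step 2: pivot 1 → sign +
step 3: pivot -1 → sign −
signature = (2, 2, 0)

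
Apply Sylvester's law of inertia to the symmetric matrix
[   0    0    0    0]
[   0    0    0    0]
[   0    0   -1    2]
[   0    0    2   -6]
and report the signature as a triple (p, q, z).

Answer: (0, 2, 2)

Derivation:
step 0: pivot -1 → sign −
step 1: pivot -2 → sign −
step 2: row/col 2 already zero → sign 0
step 3: row/col 3 already zero → sign 0
signature = (0, 2, 2)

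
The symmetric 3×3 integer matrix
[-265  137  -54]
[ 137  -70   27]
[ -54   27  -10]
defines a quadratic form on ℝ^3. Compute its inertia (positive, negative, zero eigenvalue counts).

Answer: (1, 2, 0)

Derivation:
step 0: pivot -265 → sign −
step 1: pivot 219/265 → sign +
step 2: pivot -1/73 → sign −
signature = (1, 2, 0)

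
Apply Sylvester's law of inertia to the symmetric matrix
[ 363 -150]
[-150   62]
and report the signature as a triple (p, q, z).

step 0: pivot 363 → sign +
step 1: pivot 2/121 → sign +
signature = (2, 0, 0)

Answer: (2, 0, 0)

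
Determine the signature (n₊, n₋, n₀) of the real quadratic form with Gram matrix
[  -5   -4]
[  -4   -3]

step 0: pivot -5 → sign −
step 1: pivot 1/5 → sign +
signature = (1, 1, 0)

Answer: (1, 1, 0)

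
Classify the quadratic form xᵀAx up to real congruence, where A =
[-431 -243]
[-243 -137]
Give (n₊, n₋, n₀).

step 0: pivot -431 → sign −
step 1: pivot 2/431 → sign +
signature = (1, 1, 0)

Answer: (1, 1, 0)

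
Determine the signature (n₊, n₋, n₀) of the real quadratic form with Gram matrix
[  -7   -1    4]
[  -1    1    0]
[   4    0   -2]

step 0: pivot -7 → sign −
step 1: pivot 8/7 → sign +
step 2: row/col 2 already zero → sign 0
signature = (1, 1, 1)

Answer: (1, 1, 1)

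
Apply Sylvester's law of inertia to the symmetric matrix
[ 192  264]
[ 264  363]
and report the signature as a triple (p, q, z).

Answer: (1, 0, 1)

Derivation:
step 0: pivot 192 → sign +
step 1: row/col 1 already zero → sign 0
signature = (1, 0, 1)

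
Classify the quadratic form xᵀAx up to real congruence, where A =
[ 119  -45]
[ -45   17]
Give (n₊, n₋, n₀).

Answer: (1, 1, 0)

Derivation:
step 0: pivot 119 → sign +
step 1: pivot -2/119 → sign −
signature = (1, 1, 0)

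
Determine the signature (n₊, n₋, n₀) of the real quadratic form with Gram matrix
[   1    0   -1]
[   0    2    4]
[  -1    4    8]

step 0: pivot 1 → sign +
step 1: pivot 2 → sign +
step 2: pivot -1 → sign −
signature = (2, 1, 0)

Answer: (2, 1, 0)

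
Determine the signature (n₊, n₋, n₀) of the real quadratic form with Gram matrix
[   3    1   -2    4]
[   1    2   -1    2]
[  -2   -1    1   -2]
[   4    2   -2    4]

step 0: pivot 3 → sign +
step 1: pivot 5/3 → sign +
step 2: pivot -2/5 → sign −
step 3: row/col 3 already zero → sign 0
signature = (2, 1, 1)

Answer: (2, 1, 1)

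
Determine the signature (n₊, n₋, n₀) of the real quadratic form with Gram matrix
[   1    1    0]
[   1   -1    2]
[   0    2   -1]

step 0: pivot 1 → sign +
step 1: pivot -2 → sign −
step 2: pivot 1 → sign +
signature = (2, 1, 0)

Answer: (2, 1, 0)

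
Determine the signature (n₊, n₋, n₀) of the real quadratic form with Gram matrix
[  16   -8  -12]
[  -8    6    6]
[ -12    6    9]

step 0: pivot 16 → sign +
step 1: pivot 2 → sign +
step 2: row/col 2 already zero → sign 0
signature = (2, 0, 1)

Answer: (2, 0, 1)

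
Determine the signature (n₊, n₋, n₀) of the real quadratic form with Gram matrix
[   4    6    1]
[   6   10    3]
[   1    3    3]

Answer: (3, 0, 0)

Derivation:
step 0: pivot 4 → sign +
step 1: pivot 1 → sign +
step 2: pivot 1/2 → sign +
signature = (3, 0, 0)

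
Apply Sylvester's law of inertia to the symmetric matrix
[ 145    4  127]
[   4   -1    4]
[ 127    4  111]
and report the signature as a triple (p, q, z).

Answer: (1, 2, 0)

Derivation:
step 0: pivot 145 → sign +
step 1: pivot -161/145 → sign −
step 2: pivot -2/161 → sign −
signature = (1, 2, 0)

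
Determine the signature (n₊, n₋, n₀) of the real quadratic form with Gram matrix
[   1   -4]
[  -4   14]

step 0: pivot 1 → sign +
step 1: pivot -2 → sign −
signature = (1, 1, 0)

Answer: (1, 1, 0)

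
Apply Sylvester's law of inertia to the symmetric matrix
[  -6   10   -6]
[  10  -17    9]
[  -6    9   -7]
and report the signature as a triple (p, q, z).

step 0: pivot -6 → sign −
step 1: pivot -1/3 → sign −
step 2: pivot 2 → sign +
signature = (1, 2, 0)

Answer: (1, 2, 0)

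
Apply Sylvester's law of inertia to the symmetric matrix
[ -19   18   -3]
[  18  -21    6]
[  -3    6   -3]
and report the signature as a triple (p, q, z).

Answer: (0, 2, 1)

Derivation:
step 0: pivot -19 → sign −
step 1: pivot -75/19 → sign −
step 2: row/col 2 already zero → sign 0
signature = (0, 2, 1)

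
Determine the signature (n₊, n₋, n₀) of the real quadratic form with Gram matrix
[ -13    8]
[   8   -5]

Answer: (0, 2, 0)

Derivation:
step 0: pivot -13 → sign −
step 1: pivot -1/13 → sign −
signature = (0, 2, 0)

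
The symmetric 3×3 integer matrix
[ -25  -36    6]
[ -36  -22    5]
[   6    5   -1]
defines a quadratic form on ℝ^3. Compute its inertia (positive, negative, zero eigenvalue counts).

step 0: pivot -25 → sign −
step 1: pivot 746/25 → sign +
step 2: pivot -3/746 → sign −
signature = (1, 2, 0)

Answer: (1, 2, 0)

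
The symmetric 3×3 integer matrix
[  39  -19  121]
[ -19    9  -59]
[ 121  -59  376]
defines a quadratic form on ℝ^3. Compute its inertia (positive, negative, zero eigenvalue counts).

step 0: pivot 39 → sign +
step 1: pivot -10/39 → sign −
step 2: pivot 3/5 → sign +
signature = (2, 1, 0)

Answer: (2, 1, 0)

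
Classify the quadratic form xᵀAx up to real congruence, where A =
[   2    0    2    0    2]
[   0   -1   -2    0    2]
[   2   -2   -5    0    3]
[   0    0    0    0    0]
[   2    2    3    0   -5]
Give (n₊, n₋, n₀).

Answer: (1, 2, 2)

Derivation:
step 0: pivot 2 → sign +
step 1: pivot -1 → sign −
step 2: pivot -3 → sign −
step 3: row/col 3 already zero → sign 0
step 4: row/col 4 already zero → sign 0
signature = (1, 2, 2)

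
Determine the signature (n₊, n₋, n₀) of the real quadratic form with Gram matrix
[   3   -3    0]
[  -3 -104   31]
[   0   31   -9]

Answer: (1, 2, 0)

Derivation:
step 0: pivot 3 → sign +
step 1: pivot -107 → sign −
step 2: pivot -2/107 → sign −
signature = (1, 2, 0)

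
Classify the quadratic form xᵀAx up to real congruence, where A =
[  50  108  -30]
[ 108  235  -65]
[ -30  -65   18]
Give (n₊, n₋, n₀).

step 0: pivot 50 → sign +
step 1: pivot 43/25 → sign +
step 2: pivot -1/43 → sign −
signature = (2, 1, 0)

Answer: (2, 1, 0)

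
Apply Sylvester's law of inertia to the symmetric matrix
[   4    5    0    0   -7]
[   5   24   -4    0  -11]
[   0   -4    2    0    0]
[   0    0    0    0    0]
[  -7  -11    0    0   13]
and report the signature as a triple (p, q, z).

step 0: pivot 4 → sign +
step 1: pivot 71/4 → sign +
step 2: pivot 78/71 → sign +
step 3: pivot 3/13 → sign +
step 4: row/col 4 already zero → sign 0
signature = (4, 0, 1)

Answer: (4, 0, 1)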